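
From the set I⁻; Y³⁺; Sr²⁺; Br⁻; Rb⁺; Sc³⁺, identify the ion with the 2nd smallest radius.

Y³⁺

First list Z and electron count for each: Sc³⁺ has 18 e⁻ (Z=21), Y³⁺ has 36 e⁻ (Z=39), Sr²⁺ has 36 e⁻ (Z=38), Rb⁺ has 36 e⁻ (Z=37), Br⁻ has 36 e⁻ (Z=35), I⁻ has 54 e⁻ (Z=53). Sc³⁺ < Y³⁺ (same group, 1 shell fewer); Y³⁺ < Sr²⁺ (isoelectronic, higher Z=39 is smaller); Sr²⁺ < Rb⁺ (isoelectronic, higher Z=38 is smaller); Rb⁺ < Br⁻ (isoelectronic, higher Z=37 is smaller); Br⁻ < I⁻ (same group, 1 shell fewer).
Full ascending order: Sc³⁺ < Y³⁺ < Sr²⁺ < Rb⁺ < Br⁻ < I⁻. Counting from the smallest, position 2 is Y³⁺.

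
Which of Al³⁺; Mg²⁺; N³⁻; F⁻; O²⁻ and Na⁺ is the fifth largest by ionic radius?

Each ion has 10 electrons. The ranking follows nuclear charge in reverse — greater Z gives a smaller radius. Al³⁺ (Z=13), Mg²⁺ (Z=12), Na⁺ (Z=11), F⁻ (Z=9), O²⁻ (Z=8), N³⁻ (Z=7).
That gives Al³⁺ < Mg²⁺ < Na⁺ < F⁻ < O²⁻ < N³⁻. From the largest end, number 5 is Mg²⁺.

Mg²⁺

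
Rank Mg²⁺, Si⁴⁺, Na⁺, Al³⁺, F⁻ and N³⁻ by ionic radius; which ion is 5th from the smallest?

All of these have 10 electrons (isoelectronic). With the same electron cloud, the ion with the most protons pulls it in tightest. Nuclear charges: Si⁴⁺ (Z=14), Al³⁺ (Z=13), Mg²⁺ (Z=12), Na⁺ (Z=11), F⁻ (Z=9), N³⁻ (Z=7). Highest Z is smallest.
That gives Si⁴⁺ < Al³⁺ < Mg²⁺ < Na⁺ < F⁻ < N³⁻. From the smallest end, number 5 is F⁻.

F⁻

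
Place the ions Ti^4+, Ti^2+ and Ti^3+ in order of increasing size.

Ti^4+ < Ti^3+ < Ti^2+

These are all Ti ions. Removing more electrons (higher positive charge) pulls the remaining electrons in closer, so Ti^4+ is smallest and Ti^2+ is largest.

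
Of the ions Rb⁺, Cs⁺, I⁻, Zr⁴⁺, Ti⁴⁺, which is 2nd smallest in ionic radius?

Ti⁴⁺ (Z=22, 18 e⁻), Zr⁴⁺ (Z=40, 36 e⁻), Rb⁺ (Z=37, 36 e⁻), Cs⁺ (Z=55, 54 e⁻), I⁻ (Z=53, 54 e⁻). Ti⁴⁺ < Zr⁴⁺ (same group, period 4 vs 5); Zr⁴⁺ < Rb⁺ (both 36 e⁻, Z=40>37); Rb⁺ < Cs⁺ (same group, period 5 vs 6); Cs⁺ < I⁻ (both 54 e⁻, Z=55>53).
Full ascending order: Ti⁴⁺ < Zr⁴⁺ < Rb⁺ < Cs⁺ < I⁻. Counting from the smallest, position 2 is Zr⁴⁺.

Zr⁴⁺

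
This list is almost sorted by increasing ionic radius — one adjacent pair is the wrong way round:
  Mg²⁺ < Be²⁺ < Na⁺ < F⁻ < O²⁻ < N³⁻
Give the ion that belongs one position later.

Mg²⁺

Compare adjacent ions: same group and charge — period 2 sits above period 3, so Be²⁺ is smaller — yet in this increasing list Mg²⁺ sits before Be²⁺. Nothing else is reversed, so Mg²⁺ should move one place to the right.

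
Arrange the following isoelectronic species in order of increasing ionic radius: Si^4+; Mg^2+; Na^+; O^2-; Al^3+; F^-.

Si^4+ < Al^3+ < Mg^2+ < Na^+ < F^- < O^2-

Each ion has 10 electrons. The ranking follows nuclear charge in reverse — greater Z gives a smaller radius. Si^4+ (Z=14), Al^3+ (Z=13), Mg^2+ (Z=12), Na^+ (Z=11), F^- (Z=9), O^2- (Z=8).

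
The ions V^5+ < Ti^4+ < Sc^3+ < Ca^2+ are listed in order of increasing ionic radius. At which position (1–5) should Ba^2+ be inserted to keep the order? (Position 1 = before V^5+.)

5

First list Z and electron count for each: V^5+ has 18 e⁻ (Z=23), Ti^4+ has 18 e⁻ (Z=22), Sc^3+ has 18 e⁻ (Z=21), Ca^2+ has 18 e⁻ (Z=20), Ba^2+ has 54 e⁻ (Z=56). V^5+ < Ti^4+ (isoelectronic, higher Z=23 is smaller); Ti^4+ < Sc^3+ (both 18 e⁻, Z=22>21); Sc^3+ < Ca^2+ (isoelectronic, higher Z=21 is smaller); Ca^2+ < Ba^2+ (same group, 2 shells fewer).
Merged order: V^5+ < Ti^4+ < Sc^3+ < Ca^2+ < Ba^2+ — Ba^2+ is number 5.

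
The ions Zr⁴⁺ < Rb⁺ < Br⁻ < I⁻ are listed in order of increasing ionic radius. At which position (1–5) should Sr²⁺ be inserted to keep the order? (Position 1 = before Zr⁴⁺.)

2

Tabulating Z and e⁻: Zr⁴⁺ has 36 e⁻ (Z=40), Sr²⁺ has 36 e⁻ (Z=38), Rb⁺ has 36 e⁻ (Z=37), Br⁻ has 36 e⁻ (Z=35), I⁻ has 54 e⁻ (Z=53). Zr⁴⁺ < Sr²⁺ (isoelectronic, higher Z=40 is smaller); Sr²⁺ < Rb⁺ (both 36 e⁻, Z=38>37); Rb⁺ < Br⁻ (both 36 e⁻, Z=37>35); Br⁻ < I⁻ (same group, 1 shell fewer).
Putting Sr²⁺ in gives Zr⁴⁺ < Sr²⁺ < Rb⁺ < Br⁻ < I⁻; it lands at slot 2.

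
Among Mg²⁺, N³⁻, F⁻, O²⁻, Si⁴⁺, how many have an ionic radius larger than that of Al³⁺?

4

All of these have 10 electrons (isoelectronic). With the same electron cloud, the ion with the most protons pulls it in tightest. Nuclear charges: Si⁴⁺ (Z=14), Al³⁺ (Z=13), Mg²⁺ (Z=12), F⁻ (Z=9), O²⁻ (Z=8), N³⁻ (Z=7). Highest Z is smallest.
Relative to Al³⁺, the ions that are larger are Mg²⁺, F⁻, O²⁻, N³⁻. So 4 are larger.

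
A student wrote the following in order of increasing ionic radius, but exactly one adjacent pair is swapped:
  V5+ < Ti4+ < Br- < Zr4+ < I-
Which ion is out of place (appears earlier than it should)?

Check each adjacent pair. Br- and Zr4+ are reversed: both have 36 electrons but Z(Zr)=40 > Z(Br)=35, so Zr4+ should be the smaller of the two. No other neighbouring pair contradicts the periodic trends, so Br- is the ion listed too early.

Br-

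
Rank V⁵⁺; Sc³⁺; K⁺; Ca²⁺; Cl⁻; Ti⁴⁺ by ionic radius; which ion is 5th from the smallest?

K⁺

Isoelectronic series (18 e⁻ each). Size is set by nuclear charge: more protons means a smaller ion. V⁵⁺ (Z=23), Ti⁴⁺ (Z=22), Sc³⁺ (Z=21), Ca²⁺ (Z=20), K⁺ (Z=19), Cl⁻ (Z=17).
Ordering: V⁵⁺ < Ti⁴⁺ < Sc³⁺ < Ca²⁺ < K⁺ < Cl⁻. The 5th smallest is K⁺.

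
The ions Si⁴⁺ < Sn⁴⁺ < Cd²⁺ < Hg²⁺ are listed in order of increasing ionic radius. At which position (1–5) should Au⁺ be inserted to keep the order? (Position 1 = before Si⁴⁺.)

Work out protons and electrons: Si⁴⁺ (Z=14, 10 e⁻), Sn⁴⁺ (Z=50, 46 e⁻), Cd²⁺ (Z=48, 46 e⁻), Hg²⁺ (Z=80, 78 e⁻), Au⁺ (Z=79, 78 e⁻). Si⁴⁺ < Sn⁴⁺ (same group, period 3 vs 5); Sn⁴⁺ < Cd²⁺ (both 46 e⁻, Z=50>48); Cd²⁺ < Hg²⁺ (same group, period 5 vs 6); Hg²⁺ < Au⁺ (isoelectronic, higher Z=80 is smaller).
The complete sequence is Si⁴⁺ < Sn⁴⁺ < Cd²⁺ < Hg²⁺ < Au⁺. Au⁺ sits at position 5.

5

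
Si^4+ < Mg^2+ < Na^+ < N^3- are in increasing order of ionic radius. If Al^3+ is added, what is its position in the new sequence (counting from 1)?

2

Each ion has 10 electrons. The ranking follows nuclear charge in reverse — greater Z gives a smaller radius. Si^4+ (Z=14), Al^3+ (Z=13), Mg^2+ (Z=12), Na^+ (Z=11), N^3- (Z=7).
Merged order: Si^4+ < Al^3+ < Mg^2+ < Na^+ < N^3- — Al^3+ is number 2.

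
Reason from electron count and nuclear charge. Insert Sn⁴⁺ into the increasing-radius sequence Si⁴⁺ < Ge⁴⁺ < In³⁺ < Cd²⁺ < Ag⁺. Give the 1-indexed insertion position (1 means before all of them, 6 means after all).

Si⁴⁺ has 10 e⁻ (Z=14), Ge⁴⁺ has 28 e⁻ (Z=32), Sn⁴⁺ has 46 e⁻ (Z=50), In³⁺ has 46 e⁻ (Z=49), Cd²⁺ has 46 e⁻ (Z=48), Ag⁺ has 46 e⁻ (Z=47). Si⁴⁺ < Ge⁴⁺ (same group, period 3 vs 4); Ge⁴⁺ < Sn⁴⁺ (same group, period 4 vs 5); Sn⁴⁺ < In³⁺ (isoelectronic, higher Z=50 is smaller); In³⁺ < Cd²⁺ (both 46 e⁻, Z=49>48); Cd²⁺ < Ag⁺ (both 46 e⁻, Z=48>47).
Putting Sn⁴⁺ in gives Si⁴⁺ < Ge⁴⁺ < Sn⁴⁺ < In³⁺ < Cd²⁺ < Ag⁺; it lands at slot 3.

3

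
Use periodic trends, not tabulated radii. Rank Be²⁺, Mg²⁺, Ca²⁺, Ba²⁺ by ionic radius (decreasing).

Ba²⁺ > Ca²⁺ > Mg²⁺ > Be²⁺

Same group, same charge. Going down the group adds an extra shell of electrons, so the ion gets larger: Be²⁺ is highest in the group and smallest.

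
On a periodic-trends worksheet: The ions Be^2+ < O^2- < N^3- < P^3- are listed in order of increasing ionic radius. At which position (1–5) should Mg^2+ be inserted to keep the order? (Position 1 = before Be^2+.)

2

Electron counts and nuclear charges: Be^2+: 2 e⁻, Z=4, Mg^2+: 10 e⁻, Z=12, O^2-: 10 e⁻, Z=8, N^3-: 10 e⁻, Z=7, P^3-: 18 e⁻, Z=15. Be^2+ < Mg^2+ (same group, period 2 vs 3); Mg^2+ < O^2- (both 10 e⁻, Z=12>8); O^2- < N^3- (both 10 e⁻, Z=8>7); N^3- < P^3- (same group, period 2 vs 3).
Putting Mg^2+ in gives Be^2+ < Mg^2+ < O^2- < N^3- < P^3-; it lands at slot 2.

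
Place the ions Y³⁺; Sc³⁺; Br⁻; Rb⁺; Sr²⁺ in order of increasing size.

First list Z and electron count for each: Sc³⁺ (Z=21, 18 e⁻), Y³⁺ (Z=39, 36 e⁻), Sr²⁺ (Z=38, 36 e⁻), Rb⁺ (Z=37, 36 e⁻), Br⁻ (Z=35, 36 e⁻). Sc³⁺ < Y³⁺ (same group, 1 shell fewer); Y³⁺ < Sr²⁺ (both 36 e⁻, Z=39>38); Sr²⁺ < Rb⁺ (both 36 e⁻, Z=38>37); Rb⁺ < Br⁻ (both 36 e⁻, Z=37>35).

Sc³⁺ < Y³⁺ < Sr²⁺ < Rb⁺ < Br⁻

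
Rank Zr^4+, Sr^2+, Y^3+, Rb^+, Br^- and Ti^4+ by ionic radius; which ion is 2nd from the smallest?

Zr^4+

Tabulating Z and e⁻: Ti^4+ has 18 e⁻ (Z=22), Zr^4+ has 36 e⁻ (Z=40), Y^3+ has 36 e⁻ (Z=39), Sr^2+ has 36 e⁻ (Z=38), Rb^+ has 36 e⁻ (Z=37), Br^- has 36 e⁻ (Z=35). Ti^4+ < Zr^4+ (same group, period 4 vs 5); Zr^4+ < Y^3+ (both 36 e⁻, Z=40>39); Y^3+ < Sr^2+ (isoelectronic, higher Z=39 is smaller); Sr^2+ < Rb^+ (isoelectronic, higher Z=38 is smaller); Rb^+ < Br^- (isoelectronic, higher Z=37 is smaller).
Ordering: Ti^4+ < Zr^4+ < Y^3+ < Sr^2+ < Rb^+ < Br^-. The 2nd smallest is Zr^4+.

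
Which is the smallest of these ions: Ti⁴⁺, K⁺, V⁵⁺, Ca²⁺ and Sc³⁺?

V⁵⁺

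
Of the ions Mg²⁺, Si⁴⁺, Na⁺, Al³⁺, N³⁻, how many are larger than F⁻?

1

Isoelectronic series (10 e⁻ each). Size is set by nuclear charge: more protons means a smaller ion. Si⁴⁺ (Z=14), Al³⁺ (Z=13), Mg²⁺ (Z=12), Na⁺ (Z=11), F⁻ (Z=9), N³⁻ (Z=7).
Ordering all of them (including F⁻) by radius gives Si⁴⁺ < Al³⁺ < Mg²⁺ < Na⁺ < F⁻ < N³⁻. So 1 is larger.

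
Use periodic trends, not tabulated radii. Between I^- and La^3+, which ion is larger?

Isoelectronic series (54 e⁻ each). Size is set by nuclear charge: more protons means a smaller ion. La^3+ (Z=57), I^- (Z=53).

I^-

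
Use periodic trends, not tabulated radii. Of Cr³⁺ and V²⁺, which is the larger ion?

Each ion has 21 electrons. The ranking follows nuclear charge in reverse — greater Z gives a smaller radius. Cr³⁺ (Z=24), V²⁺ (Z=23).

V²⁺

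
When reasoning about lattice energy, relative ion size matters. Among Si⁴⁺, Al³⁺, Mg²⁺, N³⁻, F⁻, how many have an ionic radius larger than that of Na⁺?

Each ion has 10 electrons. The ranking follows nuclear charge in reverse — greater Z gives a smaller radius. Si⁴⁺ (Z=14), Al³⁺ (Z=13), Mg²⁺ (Z=12), Na⁺ (Z=11), F⁻ (Z=9), N³⁻ (Z=7).
Overall: Si⁴⁺ < Al³⁺ < Mg²⁺ < Na⁺ < F⁻ < N³⁻. Na⁺ has 3 below it and 2 above. So 2 are larger.

2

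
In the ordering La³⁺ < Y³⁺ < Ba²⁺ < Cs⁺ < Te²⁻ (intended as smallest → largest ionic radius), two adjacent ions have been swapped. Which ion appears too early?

Check each adjacent pair. La³⁺ and Y³⁺ are reversed: both in group 3 with the same charge; Y³⁺ (period 5) has the smaller radius. No other neighbouring pair contradicts the periodic trends, so La³⁺ is the ion listed too early.

La³⁺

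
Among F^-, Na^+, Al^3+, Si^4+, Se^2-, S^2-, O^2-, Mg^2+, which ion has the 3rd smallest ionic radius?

Mg^2+

Electron counts and nuclear charges: Si^4+ has 10 e⁻ (Z=14), Al^3+ has 10 e⁻ (Z=13), Mg^2+ has 10 e⁻ (Z=12), Na^+ has 10 e⁻ (Z=11), F^- has 10 e⁻ (Z=9), O^2- has 10 e⁻ (Z=8), S^2- has 18 e⁻ (Z=16), Se^2- has 36 e⁻ (Z=34). Si^4+ < Al^3+ (both 10 e⁻, Z=14>13); Al^3+ < Mg^2+ (isoelectronic, higher Z=13 is smaller); Mg^2+ < Na^+ (both 10 e⁻, Z=12>11); Na^+ < F^- (both 10 e⁻, Z=11>9); F^- < O^2- (isoelectronic, higher Z=9 is smaller); O^2- < S^2- (same group, period 2 vs 3); S^2- < Se^2- (same group, 1 shell fewer).
So the order is Si^4+ < Al^3+ < Mg^2+ < Na^+ < F^- < O^2- < S^2- < Se^2-; the 3rd-smallest ion is Mg^2+.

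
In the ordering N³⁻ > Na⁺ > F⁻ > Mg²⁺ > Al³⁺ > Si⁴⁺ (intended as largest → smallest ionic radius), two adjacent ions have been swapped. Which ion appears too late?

Check each adjacent pair. Na⁺ and F⁻ are reversed: they are isoelectronic (10 e⁻) and Na has more protons than F (11 vs 9), making Na⁺ smaller. No other neighbouring pair contradicts the periodic trends, so F⁻ is the ion listed too late.

F⁻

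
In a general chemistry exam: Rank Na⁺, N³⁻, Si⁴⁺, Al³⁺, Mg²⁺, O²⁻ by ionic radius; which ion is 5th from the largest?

Al³⁺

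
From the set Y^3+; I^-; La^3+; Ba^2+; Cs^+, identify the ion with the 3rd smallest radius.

Electron counts and nuclear charges: Y^3+: 36 e⁻, Z=39, La^3+: 54 e⁻, Z=57, Ba^2+: 54 e⁻, Z=56, Cs^+: 54 e⁻, Z=55, I^-: 54 e⁻, Z=53. Y^3+ < La^3+ (same group, period 5 vs 6); La^3+ < Ba^2+ (isoelectronic, higher Z=57 is smaller); Ba^2+ < Cs^+ (both 54 e⁻, Z=56>55); Cs^+ < I^- (both 54 e⁻, Z=55>53).
So the order is Y^3+ < La^3+ < Ba^2+ < Cs^+ < I^-; the 3rd-smallest ion is Ba^2+.

Ba^2+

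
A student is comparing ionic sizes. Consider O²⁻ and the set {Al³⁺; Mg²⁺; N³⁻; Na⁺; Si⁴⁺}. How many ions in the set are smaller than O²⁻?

4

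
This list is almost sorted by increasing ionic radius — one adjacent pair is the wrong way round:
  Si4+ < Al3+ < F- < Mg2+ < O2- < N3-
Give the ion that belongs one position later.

Scanning neighbour by neighbour, only F-/Mg2+ violates a trend: they are isoelectronic (10 e⁻) and Mg has more protons than F (12 vs 9), making Mg2+ smaller. That makes F- the one sitting a position early relative to where it belongs.

F-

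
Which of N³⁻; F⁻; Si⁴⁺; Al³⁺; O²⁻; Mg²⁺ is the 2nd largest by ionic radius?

O²⁻

Isoelectronic series (10 e⁻ each). Size is set by nuclear charge: more protons means a smaller ion. Si⁴⁺ (Z=14), Al³⁺ (Z=13), Mg²⁺ (Z=12), F⁻ (Z=9), O²⁻ (Z=8), N³⁻ (Z=7).
So the order is Si⁴⁺ < Al³⁺ < Mg²⁺ < F⁻ < O²⁻ < N³⁻; the 2nd-largest ion is O²⁻.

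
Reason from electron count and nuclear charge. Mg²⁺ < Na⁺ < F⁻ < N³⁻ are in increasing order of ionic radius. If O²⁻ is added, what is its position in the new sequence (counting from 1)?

Isoelectronic series (10 e⁻ each). Size is set by nuclear charge: more protons means a smaller ion. Mg²⁺ (Z=12), Na⁺ (Z=11), F⁻ (Z=9), O²⁻ (Z=8), N³⁻ (Z=7).
Merged order: Mg²⁺ < Na⁺ < F⁻ < O²⁻ < N³⁻ — O²⁻ is number 4.

4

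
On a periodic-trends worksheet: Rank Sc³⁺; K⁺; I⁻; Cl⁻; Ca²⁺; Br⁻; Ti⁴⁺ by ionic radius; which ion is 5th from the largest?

Ca²⁺

Work out protons and electrons: Ti⁴⁺: 18 e⁻, Z=22, Sc³⁺: 18 e⁻, Z=21, Ca²⁺: 18 e⁻, Z=20, K⁺: 18 e⁻, Z=19, Cl⁻: 18 e⁻, Z=17, Br⁻: 36 e⁻, Z=35, I⁻: 54 e⁻, Z=53. Ti⁴⁺ < Sc³⁺ (isoelectronic, higher Z=22 is smaller); Sc³⁺ < Ca²⁺ (isoelectronic, higher Z=21 is smaller); Ca²⁺ < K⁺ (both 18 e⁻, Z=20>19); K⁺ < Cl⁻ (isoelectronic, higher Z=19 is smaller); Cl⁻ < Br⁻ (same group, period 3 vs 4); Br⁻ < I⁻ (same group, period 4 vs 5).
Full ascending order: Ti⁴⁺ < Sc³⁺ < Ca²⁺ < K⁺ < Cl⁻ < Br⁻ < I⁻. Counting from the largest, position 5 is Ca²⁺.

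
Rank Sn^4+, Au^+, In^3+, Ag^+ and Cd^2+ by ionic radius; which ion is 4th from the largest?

Work out protons and electrons: Sn^4+ has 46 e⁻ (Z=50), In^3+ has 46 e⁻ (Z=49), Cd^2+ has 46 e⁻ (Z=48), Ag^+ has 46 e⁻ (Z=47), Au^+ has 78 e⁻ (Z=79). Sn^4+ < In^3+ (isoelectronic, higher Z=50 is smaller); In^3+ < Cd^2+ (isoelectronic, higher Z=49 is smaller); Cd^2+ < Ag^+ (both 46 e⁻, Z=48>47); Ag^+ < Au^+ (same group, 1 shell fewer).
So the order is Sn^4+ < In^3+ < Cd^2+ < Ag^+ < Au^+; the 4th-largest ion is In^3+.

In^3+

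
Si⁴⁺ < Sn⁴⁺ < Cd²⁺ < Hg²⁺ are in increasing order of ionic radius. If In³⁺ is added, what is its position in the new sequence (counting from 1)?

Work out protons and electrons: Si⁴⁺ has 10 e⁻ (Z=14), Sn⁴⁺ has 46 e⁻ (Z=50), In³⁺ has 46 e⁻ (Z=49), Cd²⁺ has 46 e⁻ (Z=48), Hg²⁺ has 78 e⁻ (Z=80). Si⁴⁺ < Sn⁴⁺ (same group, period 3 vs 5); Sn⁴⁺ < In³⁺ (both 46 e⁻, Z=50>49); In³⁺ < Cd²⁺ (both 46 e⁻, Z=49>48); Cd²⁺ < Hg²⁺ (same group, period 5 vs 6).
Putting In³⁺ in gives Si⁴⁺ < Sn⁴⁺ < In³⁺ < Cd²⁺ < Hg²⁺; it lands at slot 3.

3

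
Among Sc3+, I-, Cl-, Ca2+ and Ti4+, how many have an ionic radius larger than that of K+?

2

Work out protons and electrons: Ti4+ (Z=22, 18 e⁻), Sc3+ (Z=21, 18 e⁻), Ca2+ (Z=20, 18 e⁻), K+ (Z=19, 18 e⁻), Cl- (Z=17, 18 e⁻), I- (Z=53, 54 e⁻). Ti4+ < Sc3+ (both 18 e⁻, Z=22>21); Sc3+ < Ca2+ (both 18 e⁻, Z=21>20); Ca2+ < K+ (both 18 e⁻, Z=20>19); K+ < Cl- (both 18 e⁻, Z=19>17); Cl- < I- (same group, period 3 vs 5).
Overall: Ti4+ < Sc3+ < Ca2+ < K+ < Cl- < I-. K+ has 3 below it and 2 above. That's 2.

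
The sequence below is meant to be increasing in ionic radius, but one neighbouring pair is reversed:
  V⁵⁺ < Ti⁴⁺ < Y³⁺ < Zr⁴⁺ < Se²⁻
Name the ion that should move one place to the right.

Y³⁺

The pair Y³⁺, Zr⁴⁺ is the wrong way round — both have 36 electrons but Z(Zr)=40 > Z(Y)=39, so Zr⁴⁺ should be the smaller of the two. All other adjacent pairs agree with periodic trends, so Y³⁺ is the misplaced ion.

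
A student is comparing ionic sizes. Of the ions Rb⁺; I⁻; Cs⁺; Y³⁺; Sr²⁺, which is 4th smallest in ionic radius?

Cs⁺

Tabulating Z and e⁻: Y³⁺ (Z=39, 36 e⁻), Sr²⁺ (Z=38, 36 e⁻), Rb⁺ (Z=37, 36 e⁻), Cs⁺ (Z=55, 54 e⁻), I⁻ (Z=53, 54 e⁻). Y³⁺ < Sr²⁺ (both 36 e⁻, Z=39>38); Sr²⁺ < Rb⁺ (isoelectronic, higher Z=38 is smaller); Rb⁺ < Cs⁺ (same group, period 5 vs 6); Cs⁺ < I⁻ (isoelectronic, higher Z=55 is smaller).
Full ascending order: Y³⁺ < Sr²⁺ < Rb⁺ < Cs⁺ < I⁻. Counting from the smallest, position 4 is Cs⁺.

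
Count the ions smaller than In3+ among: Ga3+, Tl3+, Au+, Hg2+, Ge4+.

2

Work out protons and electrons: Ge4+: 28 e⁻, Z=32, Ga3+: 28 e⁻, Z=31, In3+: 46 e⁻, Z=49, Tl3+: 78 e⁻, Z=81, Hg2+: 78 e⁻, Z=80, Au+: 78 e⁻, Z=79. Ge4+ < Ga3+ (isoelectronic, higher Z=32 is smaller); Ga3+ < In3+ (same group, period 4 vs 5); In3+ < Tl3+ (same group, period 5 vs 6); Tl3+ < Hg2+ (isoelectronic, higher Z=81 is smaller); Hg2+ < Au+ (isoelectronic, higher Z=80 is smaller).
Relative to In3+, the ions that are smaller are Ge4+, Ga3+. Count: 2.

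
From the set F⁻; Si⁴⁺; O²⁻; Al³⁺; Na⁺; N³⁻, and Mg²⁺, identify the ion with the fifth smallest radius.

Isoelectronic series (10 e⁻ each). Size is set by nuclear charge: more protons means a smaller ion. Si⁴⁺ (Z=14), Al³⁺ (Z=13), Mg²⁺ (Z=12), Na⁺ (Z=11), F⁻ (Z=9), O²⁻ (Z=8), N³⁻ (Z=7).
Full ascending order: Si⁴⁺ < Al³⁺ < Mg²⁺ < Na⁺ < F⁻ < O²⁻ < N³⁻. Counting from the smallest, position 5 is F⁻.

F⁻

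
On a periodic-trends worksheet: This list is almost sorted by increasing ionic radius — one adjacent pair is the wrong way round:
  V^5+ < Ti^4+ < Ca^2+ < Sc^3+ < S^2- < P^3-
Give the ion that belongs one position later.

Ca^2+

Compare adjacent ions: both have 18 electrons but Z(Sc)=21 > Z(Ca)=20, so Sc^3+ should be the smaller of the two — yet in this increasing list Ca^2+ sits before Sc^3+. Nothing else is reversed, so Ca^2+ should move one place to the right.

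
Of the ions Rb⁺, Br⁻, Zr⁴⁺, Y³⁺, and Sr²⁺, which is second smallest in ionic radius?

Y³⁺

Isoelectronic series (36 e⁻ each). Size is set by nuclear charge: more protons means a smaller ion. Zr⁴⁺ (Z=40), Y³⁺ (Z=39), Sr²⁺ (Z=38), Rb⁺ (Z=37), Br⁻ (Z=35).
Ordering: Zr⁴⁺ < Y³⁺ < Sr²⁺ < Rb⁺ < Br⁻. The second smallest is Y³⁺.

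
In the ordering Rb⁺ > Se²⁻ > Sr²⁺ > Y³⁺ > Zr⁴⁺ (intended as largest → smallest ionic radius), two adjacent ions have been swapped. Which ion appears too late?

Se²⁻

Scanning neighbour by neighbour, only Rb⁺/Se²⁻ violates a trend: Rb⁺ and Se²⁻ share 36 electrons; the higher nuclear charge on Rb (Z=37) contracts it more, so Rb⁺ < Se²⁻. That makes Se²⁻ the one sitting a position late relative to where it belongs.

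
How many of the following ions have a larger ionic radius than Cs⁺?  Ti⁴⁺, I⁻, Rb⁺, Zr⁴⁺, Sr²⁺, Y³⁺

1

Ti⁴⁺: 18 e⁻, Z=22, Zr⁴⁺: 36 e⁻, Z=40, Y³⁺: 36 e⁻, Z=39, Sr²⁺: 36 e⁻, Z=38, Rb⁺: 36 e⁻, Z=37, Cs⁺: 54 e⁻, Z=55, I⁻: 54 e⁻, Z=53. Ti⁴⁺ < Zr⁴⁺ (same group, period 4 vs 5); Zr⁴⁺ < Y³⁺ (isoelectronic, higher Z=40 is smaller); Y³⁺ < Sr²⁺ (both 36 e⁻, Z=39>38); Sr²⁺ < Rb⁺ (both 36 e⁻, Z=38>37); Rb⁺ < Cs⁺ (same group, 1 shell fewer); Cs⁺ < I⁻ (both 54 e⁻, Z=55>53).
Placing each against Cs⁺: smaller — Ti⁴⁺, Zr⁴⁺, Y³⁺, Sr²⁺, Rb⁺; larger — I⁻. Count: 1.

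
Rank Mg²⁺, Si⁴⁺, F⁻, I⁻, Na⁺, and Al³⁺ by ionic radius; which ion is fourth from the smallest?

First list Z and electron count for each: Si⁴⁺ has 10 e⁻ (Z=14), Al³⁺ has 10 e⁻ (Z=13), Mg²⁺ has 10 e⁻ (Z=12), Na⁺ has 10 e⁻ (Z=11), F⁻ has 10 e⁻ (Z=9), I⁻ has 54 e⁻ (Z=53). Si⁴⁺ < Al³⁺ (isoelectronic, higher Z=14 is smaller); Al³⁺ < Mg²⁺ (isoelectronic, higher Z=13 is smaller); Mg²⁺ < Na⁺ (both 10 e⁻, Z=12>11); Na⁺ < F⁻ (both 10 e⁻, Z=11>9); F⁻ < I⁻ (same group, period 2 vs 5).
Full ascending order: Si⁴⁺ < Al³⁺ < Mg²⁺ < Na⁺ < F⁻ < I⁻. Counting from the smallest, position 4 is Na⁺.

Na⁺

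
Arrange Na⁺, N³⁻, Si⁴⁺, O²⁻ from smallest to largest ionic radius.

Each ion has 10 electrons. The ranking follows nuclear charge in reverse — greater Z gives a smaller radius. Si⁴⁺ (Z=14), Na⁺ (Z=11), O²⁻ (Z=8), N³⁻ (Z=7).

Si⁴⁺ < Na⁺ < O²⁻ < N³⁻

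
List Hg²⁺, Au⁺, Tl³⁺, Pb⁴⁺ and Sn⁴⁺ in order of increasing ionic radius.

Sn⁴⁺ < Pb⁴⁺ < Tl³⁺ < Hg²⁺ < Au⁺

Electron counts and nuclear charges: Sn⁴⁺ has 46 e⁻ (Z=50), Pb⁴⁺ has 78 e⁻ (Z=82), Tl³⁺ has 78 e⁻ (Z=81), Hg²⁺ has 78 e⁻ (Z=80), Au⁺ has 78 e⁻ (Z=79). Sn⁴⁺ < Pb⁴⁺ (same group, period 5 vs 6); Pb⁴⁺ < Tl³⁺ (isoelectronic, higher Z=82 is smaller); Tl³⁺ < Hg²⁺ (isoelectronic, higher Z=81 is smaller); Hg²⁺ < Au⁺ (both 78 e⁻, Z=80>79).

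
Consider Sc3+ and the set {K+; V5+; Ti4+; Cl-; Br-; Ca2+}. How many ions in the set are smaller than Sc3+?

V5+ has 18 e⁻ (Z=23), Ti4+ has 18 e⁻ (Z=22), Sc3+ has 18 e⁻ (Z=21), Ca2+ has 18 e⁻ (Z=20), K+ has 18 e⁻ (Z=19), Cl- has 18 e⁻ (Z=17), Br- has 36 e⁻ (Z=35). V5+ < Ti4+ (isoelectronic, higher Z=23 is smaller); Ti4+ < Sc3+ (isoelectronic, higher Z=22 is smaller); Sc3+ < Ca2+ (both 18 e⁻, Z=21>20); Ca2+ < K+ (both 18 e⁻, Z=20>19); K+ < Cl- (both 18 e⁻, Z=19>17); Cl- < Br- (same group, period 3 vs 4).
Placing each against Sc3+: smaller — V5+, Ti4+; larger — Ca2+, K+, Cl-, Br-. That's 2.

2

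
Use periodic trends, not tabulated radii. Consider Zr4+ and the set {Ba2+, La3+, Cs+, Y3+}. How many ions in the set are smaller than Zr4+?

0

Electron counts and nuclear charges: Zr4+ has 36 e⁻ (Z=40), Y3+ has 36 e⁻ (Z=39), La3+ has 54 e⁻ (Z=57), Ba2+ has 54 e⁻ (Z=56), Cs+ has 54 e⁻ (Z=55). Zr4+ < Y3+ (isoelectronic, higher Z=40 is smaller); Y3+ < La3+ (same group, period 5 vs 6); La3+ < Ba2+ (both 54 e⁻, Z=57>56); Ba2+ < Cs+ (both 54 e⁻, Z=56>55).
Overall: Zr4+ < Y3+ < La3+ < Ba2+ < Cs+. Zr4+ has 0 below it and 4 above. Count: 0.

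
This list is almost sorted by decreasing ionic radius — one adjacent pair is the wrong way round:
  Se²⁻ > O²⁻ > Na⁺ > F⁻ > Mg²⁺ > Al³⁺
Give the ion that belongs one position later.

Na⁺

Check each adjacent pair. Na⁺ and F⁻ are reversed: both have 10 electrons but Z(Na)=11 > Z(F)=9, so Na⁺ should be the smaller of the two. No other neighbouring pair contradicts the periodic trends, so Na⁺ is the ion listed too early.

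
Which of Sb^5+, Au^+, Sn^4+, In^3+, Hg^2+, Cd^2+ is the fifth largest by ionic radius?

First list Z and electron count for each: Sb^5+ (Z=51, 46 e⁻), Sn^4+ (Z=50, 46 e⁻), In^3+ (Z=49, 46 e⁻), Cd^2+ (Z=48, 46 e⁻), Hg^2+ (Z=80, 78 e⁻), Au^+ (Z=79, 78 e⁻). Sb^5+ < Sn^4+ (both 46 e⁻, Z=51>50); Sn^4+ < In^3+ (isoelectronic, higher Z=50 is smaller); In^3+ < Cd^2+ (isoelectronic, higher Z=49 is smaller); Cd^2+ < Hg^2+ (same group, period 5 vs 6); Hg^2+ < Au^+ (both 78 e⁻, Z=80>79).
Ordering: Sb^5+ < Sn^4+ < In^3+ < Cd^2+ < Hg^2+ < Au^+. The fifth largest is Sn^4+.

Sn^4+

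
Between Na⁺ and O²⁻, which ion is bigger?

O²⁻

Each ion has 10 electrons. The ranking follows nuclear charge in reverse — greater Z gives a smaller radius. Na⁺ (Z=11), O²⁻ (Z=8).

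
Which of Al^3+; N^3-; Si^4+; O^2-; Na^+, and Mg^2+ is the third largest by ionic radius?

These species are isoelectronic with 10 electrons. The only difference is the number of protons: Si^4+ (Z=14), Al^3+ (Z=13), Mg^2+ (Z=12), Na^+ (Z=11), O^2- (Z=8), N^3- (Z=7). The strongest nuclear pull (Si^4+) gives the smallest ion.
Full ascending order: Si^4+ < Al^3+ < Mg^2+ < Na^+ < O^2- < N^3-. Counting from the largest, position 3 is Na^+.

Na^+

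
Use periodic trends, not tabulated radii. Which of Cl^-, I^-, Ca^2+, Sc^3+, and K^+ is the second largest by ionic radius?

Cl^-

Tabulating Z and e⁻: Sc^3+ has 18 e⁻ (Z=21), Ca^2+ has 18 e⁻ (Z=20), K^+ has 18 e⁻ (Z=19), Cl^- has 18 e⁻ (Z=17), I^- has 54 e⁻ (Z=53). Sc^3+ < Ca^2+ (isoelectronic, higher Z=21 is smaller); Ca^2+ < K^+ (isoelectronic, higher Z=20 is smaller); K^+ < Cl^- (isoelectronic, higher Z=19 is smaller); Cl^- < I^- (same group, 2 shells fewer).
Ordering: Sc^3+ < Ca^2+ < K^+ < Cl^- < I^-. The second largest is Cl^-.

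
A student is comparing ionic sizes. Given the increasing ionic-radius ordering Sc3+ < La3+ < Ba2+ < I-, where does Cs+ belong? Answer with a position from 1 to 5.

4

Tabulating Z and e⁻: Sc3+ (Z=21, 18 e⁻), La3+ (Z=57, 54 e⁻), Ba2+ (Z=56, 54 e⁻), Cs+ (Z=55, 54 e⁻), I- (Z=53, 54 e⁻). Sc3+ < La3+ (same group, 2 shells fewer); La3+ < Ba2+ (isoelectronic, higher Z=57 is smaller); Ba2+ < Cs+ (both 54 e⁻, Z=56>55); Cs+ < I- (isoelectronic, higher Z=55 is smaller).
Merged order: Sc3+ < La3+ < Ba2+ < Cs+ < I- — Cs+ is number 4.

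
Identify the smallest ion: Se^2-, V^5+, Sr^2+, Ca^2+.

V^5+

Electron counts and nuclear charges: V^5+ has 18 e⁻ (Z=23), Ca^2+ has 18 e⁻ (Z=20), Sr^2+ has 36 e⁻ (Z=38), Se^2- has 36 e⁻ (Z=34). V^5+ < Ca^2+ (both 18 e⁻, Z=23>20); Ca^2+ < Sr^2+ (same group, 1 shell fewer); Sr^2+ < Se^2- (isoelectronic, higher Z=38 is smaller).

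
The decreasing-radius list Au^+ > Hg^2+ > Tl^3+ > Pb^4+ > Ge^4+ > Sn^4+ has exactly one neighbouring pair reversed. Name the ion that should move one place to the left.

Check each adjacent pair. Ge^4+ and Sn^4+ are reversed: same group and charge — period 4 sits above period 5, so Ge^4+ is smaller. No other neighbouring pair contradicts the periodic trends, so Sn^4+ is the ion listed too late.

Sn^4+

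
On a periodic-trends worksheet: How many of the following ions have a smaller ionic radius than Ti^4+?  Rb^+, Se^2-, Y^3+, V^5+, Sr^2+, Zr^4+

1

V^5+ (Z=23, 18 e⁻), Ti^4+ (Z=22, 18 e⁻), Zr^4+ (Z=40, 36 e⁻), Y^3+ (Z=39, 36 e⁻), Sr^2+ (Z=38, 36 e⁻), Rb^+ (Z=37, 36 e⁻), Se^2- (Z=34, 36 e⁻). V^5+ < Ti^4+ (both 18 e⁻, Z=23>22); Ti^4+ < Zr^4+ (same group, 1 shell fewer); Zr^4+ < Y^3+ (isoelectronic, higher Z=40 is smaller); Y^3+ < Sr^2+ (both 36 e⁻, Z=39>38); Sr^2+ < Rb^+ (isoelectronic, higher Z=38 is smaller); Rb^+ < Se^2- (both 36 e⁻, Z=37>34).
Relative to Ti^4+, the ions that are smaller are V^5+. That's 1.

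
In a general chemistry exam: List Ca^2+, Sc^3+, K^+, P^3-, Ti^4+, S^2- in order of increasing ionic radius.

Each ion has 18 electrons. The ranking follows nuclear charge in reverse — greater Z gives a smaller radius. Ti^4+ (Z=22), Sc^3+ (Z=21), Ca^2+ (Z=20), K^+ (Z=19), S^2- (Z=16), P^3- (Z=15).

Ti^4+ < Sc^3+ < Ca^2+ < K^+ < S^2- < P^3-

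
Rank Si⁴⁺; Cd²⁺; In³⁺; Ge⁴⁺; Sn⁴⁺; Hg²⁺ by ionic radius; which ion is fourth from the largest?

Sn⁴⁺

Work out protons and electrons: Si⁴⁺ has 10 e⁻ (Z=14), Ge⁴⁺ has 28 e⁻ (Z=32), Sn⁴⁺ has 46 e⁻ (Z=50), In³⁺ has 46 e⁻ (Z=49), Cd²⁺ has 46 e⁻ (Z=48), Hg²⁺ has 78 e⁻ (Z=80). Si⁴⁺ < Ge⁴⁺ (same group, period 3 vs 4); Ge⁴⁺ < Sn⁴⁺ (same group, period 4 vs 5); Sn⁴⁺ < In³⁺ (both 46 e⁻, Z=50>49); In³⁺ < Cd²⁺ (both 46 e⁻, Z=49>48); Cd²⁺ < Hg²⁺ (same group, period 5 vs 6).
Ordering: Si⁴⁺ < Ge⁴⁺ < Sn⁴⁺ < In³⁺ < Cd²⁺ < Hg²⁺. The fourth largest is Sn⁴⁺.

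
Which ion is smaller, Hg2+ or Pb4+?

Pb4+

All of these have 78 electrons (isoelectronic). With the same electron cloud, the ion with the most protons pulls it in tightest. Nuclear charges: Pb4+ (Z=82), Hg2+ (Z=80). Highest Z is smallest.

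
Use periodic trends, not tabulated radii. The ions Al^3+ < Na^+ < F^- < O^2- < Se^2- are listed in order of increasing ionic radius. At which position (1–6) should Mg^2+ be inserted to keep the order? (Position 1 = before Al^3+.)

First list Z and electron count for each: Al^3+: 10 e⁻, Z=13, Mg^2+: 10 e⁻, Z=12, Na^+: 10 e⁻, Z=11, F^-: 10 e⁻, Z=9, O^2-: 10 e⁻, Z=8, Se^2-: 36 e⁻, Z=34. Al^3+ < Mg^2+ (both 10 e⁻, Z=13>12); Mg^2+ < Na^+ (isoelectronic, higher Z=12 is smaller); Na^+ < F^- (both 10 e⁻, Z=11>9); F^- < O^2- (isoelectronic, higher Z=9 is smaller); O^2- < Se^2- (same group, period 2 vs 4).
Putting Mg^2+ in gives Al^3+ < Mg^2+ < Na^+ < F^- < O^2- < Se^2-; it lands at slot 2.

2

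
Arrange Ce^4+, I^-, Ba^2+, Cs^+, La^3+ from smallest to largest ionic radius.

Ce^4+ < La^3+ < Ba^2+ < Cs^+ < I^-

Isoelectronic series (54 e⁻ each). Size is set by nuclear charge: more protons means a smaller ion. Ce^4+ (Z=58), La^3+ (Z=57), Ba^2+ (Z=56), Cs^+ (Z=55), I^- (Z=53).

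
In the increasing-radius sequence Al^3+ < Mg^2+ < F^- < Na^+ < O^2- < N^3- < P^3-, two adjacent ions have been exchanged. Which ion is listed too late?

Na^+

The pair F^-, Na^+ is the wrong way round — both have 10 electrons but Z(Na)=11 > Z(F)=9, so Na^+ should be the smaller of the two. All other adjacent pairs agree with periodic trends, so Na^+ is the misplaced ion.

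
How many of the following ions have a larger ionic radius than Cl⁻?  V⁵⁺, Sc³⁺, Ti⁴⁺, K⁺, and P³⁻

1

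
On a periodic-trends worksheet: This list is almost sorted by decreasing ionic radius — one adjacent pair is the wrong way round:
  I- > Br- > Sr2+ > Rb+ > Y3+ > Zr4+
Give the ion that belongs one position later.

Compare adjacent ions: Sr2+ and Rb+ share 36 electrons; the higher nuclear charge on Sr (Z=38) contracts it more, so Sr2+ < Rb+ — yet in this decreasing list Sr2+ sits before Rb+. Nothing else is reversed, so Sr2+ should move one place to the right.

Sr2+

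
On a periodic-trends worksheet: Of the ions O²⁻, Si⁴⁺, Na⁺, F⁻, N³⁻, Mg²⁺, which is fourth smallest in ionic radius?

Isoelectronic series (10 e⁻ each). Size is set by nuclear charge: more protons means a smaller ion. Si⁴⁺ (Z=14), Mg²⁺ (Z=12), Na⁺ (Z=11), F⁻ (Z=9), O²⁻ (Z=8), N³⁻ (Z=7).
Ordering: Si⁴⁺ < Mg²⁺ < Na⁺ < F⁻ < O²⁻ < N³⁻. The fourth smallest is F⁻.

F⁻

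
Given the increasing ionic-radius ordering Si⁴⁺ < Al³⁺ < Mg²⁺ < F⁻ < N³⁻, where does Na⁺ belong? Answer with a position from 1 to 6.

Each ion has 10 electrons. The ranking follows nuclear charge in reverse — greater Z gives a smaller radius. Si⁴⁺ (Z=14), Al³⁺ (Z=13), Mg²⁺ (Z=12), Na⁺ (Z=11), F⁻ (Z=9), N³⁻ (Z=7).
Merged order: Si⁴⁺ < Al³⁺ < Mg²⁺ < Na⁺ < F⁻ < N³⁻ — Na⁺ is number 4.

4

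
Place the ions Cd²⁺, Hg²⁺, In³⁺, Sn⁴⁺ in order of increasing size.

First list Z and electron count for each: Sn⁴⁺ (Z=50, 46 e⁻), In³⁺ (Z=49, 46 e⁻), Cd²⁺ (Z=48, 46 e⁻), Hg²⁺ (Z=80, 78 e⁻). Sn⁴⁺ < In³⁺ (both 46 e⁻, Z=50>49); In³⁺ < Cd²⁺ (isoelectronic, higher Z=49 is smaller); Cd²⁺ < Hg²⁺ (same group, 1 shell fewer).

Sn⁴⁺ < In³⁺ < Cd²⁺ < Hg²⁺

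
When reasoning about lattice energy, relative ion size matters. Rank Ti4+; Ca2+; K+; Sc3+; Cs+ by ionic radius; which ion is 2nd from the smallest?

Sc3+

Tabulating Z and e⁻: Ti4+ (Z=22, 18 e⁻), Sc3+ (Z=21, 18 e⁻), Ca2+ (Z=20, 18 e⁻), K+ (Z=19, 18 e⁻), Cs+ (Z=55, 54 e⁻). Ti4+ < Sc3+ (both 18 e⁻, Z=22>21); Sc3+ < Ca2+ (isoelectronic, higher Z=21 is smaller); Ca2+ < K+ (both 18 e⁻, Z=20>19); K+ < Cs+ (same group, period 4 vs 6).
That gives Ti4+ < Sc3+ < Ca2+ < K+ < Cs+. From the smallest end, number 2 is Sc3+.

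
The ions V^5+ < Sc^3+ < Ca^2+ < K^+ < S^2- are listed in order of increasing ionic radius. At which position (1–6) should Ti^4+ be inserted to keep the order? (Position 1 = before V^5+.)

Isoelectronic series (18 e⁻ each). Size is set by nuclear charge: more protons means a smaller ion. V^5+ (Z=23), Ti^4+ (Z=22), Sc^3+ (Z=21), Ca^2+ (Z=20), K^+ (Z=19), S^2- (Z=16).
The complete sequence is V^5+ < Ti^4+ < Sc^3+ < Ca^2+ < K^+ < S^2-. Ti^4+ sits at position 2.

2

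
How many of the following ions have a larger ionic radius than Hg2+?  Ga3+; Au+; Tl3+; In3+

1

Work out protons and electrons: Ga3+ (Z=31, 28 e⁻), In3+ (Z=49, 46 e⁻), Tl3+ (Z=81, 78 e⁻), Hg2+ (Z=80, 78 e⁻), Au+ (Z=79, 78 e⁻). Ga3+ < In3+ (same group, period 4 vs 5); In3+ < Tl3+ (same group, 1 shell fewer); Tl3+ < Hg2+ (isoelectronic, higher Z=81 is smaller); Hg2+ < Au+ (isoelectronic, higher Z=80 is smaller).
Overall: Ga3+ < In3+ < Tl3+ < Hg2+ < Au+. Hg2+ has 3 below it and 1 above. That's 1.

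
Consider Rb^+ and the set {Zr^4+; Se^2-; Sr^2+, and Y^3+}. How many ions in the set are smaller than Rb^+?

3

All of these have 36 electrons (isoelectronic). With the same electron cloud, the ion with the most protons pulls it in tightest. Nuclear charges: Zr^4+ (Z=40), Y^3+ (Z=39), Sr^2+ (Z=38), Rb^+ (Z=37), Se^2- (Z=34). Highest Z is smallest.
Placing each against Rb^+: smaller — Zr^4+, Y^3+, Sr^2+; larger — Se^2-. Count: 3.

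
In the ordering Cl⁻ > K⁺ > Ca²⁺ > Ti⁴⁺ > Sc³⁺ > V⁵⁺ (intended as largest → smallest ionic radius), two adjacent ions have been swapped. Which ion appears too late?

Check each adjacent pair. Ti⁴⁺ and Sc³⁺ are reversed: they are isoelectronic (18 e⁻) and Ti has more protons than Sc (22 vs 21), making Ti⁴⁺ smaller. No other neighbouring pair contradicts the periodic trends, so Sc³⁺ is the ion listed too late.

Sc³⁺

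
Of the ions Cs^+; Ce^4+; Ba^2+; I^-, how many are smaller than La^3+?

All of these have 54 electrons (isoelectronic). With the same electron cloud, the ion with the most protons pulls it in tightest. Nuclear charges: Ce^4+ (Z=58), La^3+ (Z=57), Ba^2+ (Z=56), Cs^+ (Z=55), I^- (Z=53). Highest Z is smallest.
Relative to La^3+, the ions that are smaller are Ce^4+. That's 1.

1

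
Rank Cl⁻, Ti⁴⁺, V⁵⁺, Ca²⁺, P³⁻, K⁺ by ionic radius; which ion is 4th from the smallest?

Each ion has 18 electrons. The ranking follows nuclear charge in reverse — greater Z gives a smaller radius. V⁵⁺ (Z=23), Ti⁴⁺ (Z=22), Ca²⁺ (Z=20), K⁺ (Z=19), Cl⁻ (Z=17), P³⁻ (Z=15).
That gives V⁵⁺ < Ti⁴⁺ < Ca²⁺ < K⁺ < Cl⁻ < P³⁻. From the smallest end, number 4 is K⁺.

K⁺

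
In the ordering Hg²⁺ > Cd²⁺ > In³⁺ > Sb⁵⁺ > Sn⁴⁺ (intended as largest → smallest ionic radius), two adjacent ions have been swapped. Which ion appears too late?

Sn⁴⁺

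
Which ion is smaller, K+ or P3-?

K+

Each ion has 18 electrons. The ranking follows nuclear charge in reverse — greater Z gives a smaller radius. K+ (Z=19), P3- (Z=15).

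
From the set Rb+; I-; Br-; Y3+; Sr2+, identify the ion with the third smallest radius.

Rb+

First list Z and electron count for each: Y3+: 36 e⁻, Z=39, Sr2+: 36 e⁻, Z=38, Rb+: 36 e⁻, Z=37, Br-: 36 e⁻, Z=35, I-: 54 e⁻, Z=53. Y3+ < Sr2+ (both 36 e⁻, Z=39>38); Sr2+ < Rb+ (both 36 e⁻, Z=38>37); Rb+ < Br- (isoelectronic, higher Z=37 is smaller); Br- < I- (same group, period 4 vs 5).
Ordering: Y3+ < Sr2+ < Rb+ < Br- < I-. The third smallest is Rb+.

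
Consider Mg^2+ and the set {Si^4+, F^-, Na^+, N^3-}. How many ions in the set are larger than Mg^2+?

Each ion has 10 electrons. The ranking follows nuclear charge in reverse — greater Z gives a smaller radius. Si^4+ (Z=14), Mg^2+ (Z=12), Na^+ (Z=11), F^- (Z=9), N^3- (Z=7).
Ordering all of them (including Mg^2+) by radius gives Si^4+ < Mg^2+ < Na^+ < F^- < N^3-. So 3 are larger.

3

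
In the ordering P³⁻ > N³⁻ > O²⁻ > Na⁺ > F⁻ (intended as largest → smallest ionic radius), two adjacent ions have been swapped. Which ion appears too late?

Check each adjacent pair. Na⁺ and F⁻ are reversed: they are isoelectronic (10 e⁻) and Na has more protons than F (11 vs 9), making Na⁺ smaller. No other neighbouring pair contradicts the periodic trends, so F⁻ is the ion listed too late.

F⁻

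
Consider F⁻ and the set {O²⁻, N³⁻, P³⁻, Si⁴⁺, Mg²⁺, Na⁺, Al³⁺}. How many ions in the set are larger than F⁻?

Tabulating Z and e⁻: Si⁴⁺: 10 e⁻, Z=14, Al³⁺: 10 e⁻, Z=13, Mg²⁺: 10 e⁻, Z=12, Na⁺: 10 e⁻, Z=11, F⁻: 10 e⁻, Z=9, O²⁻: 10 e⁻, Z=8, N³⁻: 10 e⁻, Z=7, P³⁻: 18 e⁻, Z=15. Si⁴⁺ < Al³⁺ (both 10 e⁻, Z=14>13); Al³⁺ < Mg²⁺ (both 10 e⁻, Z=13>12); Mg²⁺ < Na⁺ (both 10 e⁻, Z=12>11); Na⁺ < F⁻ (both 10 e⁻, Z=11>9); F⁻ < O²⁻ (isoelectronic, higher Z=9 is smaller); O²⁻ < N³⁻ (both 10 e⁻, Z=8>7); N³⁻ < P³⁻ (same group, 1 shell fewer).
Placing each against F⁻: smaller — Si⁴⁺, Al³⁺, Mg²⁺, Na⁺; larger — O²⁻, N³⁻, P³⁻. Count: 3.

3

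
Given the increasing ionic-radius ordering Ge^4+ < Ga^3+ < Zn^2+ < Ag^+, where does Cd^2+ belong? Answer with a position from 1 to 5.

4

Tabulating Z and e⁻: Ge^4+: 28 e⁻, Z=32, Ga^3+: 28 e⁻, Z=31, Zn^2+: 28 e⁻, Z=30, Cd^2+: 46 e⁻, Z=48, Ag^+: 46 e⁻, Z=47. Ge^4+ < Ga^3+ (both 28 e⁻, Z=32>31); Ga^3+ < Zn^2+ (both 28 e⁻, Z=31>30); Zn^2+ < Cd^2+ (same group, 1 shell fewer); Cd^2+ < Ag^+ (both 46 e⁻, Z=48>47).
The complete sequence is Ge^4+ < Ga^3+ < Zn^2+ < Cd^2+ < Ag^+. Cd^2+ sits at position 4.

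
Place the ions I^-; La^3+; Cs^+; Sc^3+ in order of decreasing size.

Work out protons and electrons: Sc^3+: 18 e⁻, Z=21, La^3+: 54 e⁻, Z=57, Cs^+: 54 e⁻, Z=55, I^-: 54 e⁻, Z=53. Sc^3+ < La^3+ (same group, period 4 vs 6); La^3+ < Cs^+ (both 54 e⁻, Z=57>55); Cs^+ < I^- (isoelectronic, higher Z=55 is smaller).

I^- > Cs^+ > La^3+ > Sc^3+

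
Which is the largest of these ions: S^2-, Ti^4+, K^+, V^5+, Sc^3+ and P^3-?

All of these have 18 electrons (isoelectronic). With the same electron cloud, the ion with the most protons pulls it in tightest. Nuclear charges: V^5+ (Z=23), Ti^4+ (Z=22), Sc^3+ (Z=21), K^+ (Z=19), S^2- (Z=16), P^3- (Z=15). Highest Z is smallest.

P^3-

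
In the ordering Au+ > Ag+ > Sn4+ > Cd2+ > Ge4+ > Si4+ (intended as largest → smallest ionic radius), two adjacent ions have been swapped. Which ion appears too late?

Cd2+

Compare adjacent ions: both have 46 electrons but Z(Sn)=50 > Z(Cd)=48, so Sn4+ should be the smaller of the two — yet in this decreasing list Sn4+ sits before Cd2+. Nothing else is reversed, so Cd2+ should move one place to the left.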